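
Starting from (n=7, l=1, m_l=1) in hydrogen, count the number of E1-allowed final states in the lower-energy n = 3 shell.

4

E1 requires Δl = ±1, so l_f ∈ {0, 2}; with 0 ≤ l_f ≤ n_f−1 = 2, the allowed l_f values are {0, 2}.
For l_f = 0: m_f ∈ {m_i−1, m_i, m_i+1} ∩ [−0, 0] = {0} → 1 state.
For l_f = 2: m_f ∈ {m_i−1, m_i, m_i+1} ∩ [−2, 2] = {0, 1, 2} → 3 states.
Total: 4.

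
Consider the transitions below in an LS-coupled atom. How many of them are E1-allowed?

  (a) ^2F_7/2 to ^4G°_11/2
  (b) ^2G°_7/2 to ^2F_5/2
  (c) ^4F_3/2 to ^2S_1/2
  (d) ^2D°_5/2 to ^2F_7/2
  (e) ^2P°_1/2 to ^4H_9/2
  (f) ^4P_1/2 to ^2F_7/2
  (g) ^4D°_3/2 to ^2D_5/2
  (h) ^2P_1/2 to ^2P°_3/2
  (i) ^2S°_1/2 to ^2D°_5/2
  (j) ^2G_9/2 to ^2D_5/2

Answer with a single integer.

(a) forbidden (ΔS, ΔJ fail)
(b) allowed
(c) forbidden (parity, ΔS, ΔL fail)
(d) allowed
(e) forbidden (ΔS, ΔL, ΔJ fail)
(f) forbidden (parity, ΔS, ΔL, ΔJ fail)
(g) forbidden (ΔS fails)
(h) allowed
(i) forbidden (parity, ΔL, ΔJ fail)
(j) forbidden (parity, ΔL, ΔJ fail)
Total allowed: 3 of 10.

3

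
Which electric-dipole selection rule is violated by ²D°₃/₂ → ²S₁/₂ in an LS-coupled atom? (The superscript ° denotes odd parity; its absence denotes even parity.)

the ΔL = 0, ±1 rule

Reading off the term symbols: S 1/2→1/2, L 2→0, J 3/2→1/2, parity odd→even.
Parity must change: odd → even — ✓.
ΔS = 0: S: 1/2 → 1/2 — ✓.
ΔL = 0, ±1 (not L=0↔0): L: 2 → 0, ΔL = -2 — ✗.
ΔJ = 0, ±1 (not J=0↔0): J: 3/2 → 1/2, ΔJ = -1 — ✓.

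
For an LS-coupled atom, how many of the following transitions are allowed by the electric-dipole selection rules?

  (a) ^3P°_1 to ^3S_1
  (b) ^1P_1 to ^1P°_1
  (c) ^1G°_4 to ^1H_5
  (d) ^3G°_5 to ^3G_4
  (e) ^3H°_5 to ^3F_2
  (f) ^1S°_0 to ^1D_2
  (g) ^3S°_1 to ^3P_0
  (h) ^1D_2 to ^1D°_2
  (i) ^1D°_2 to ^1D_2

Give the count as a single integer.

7

(a) allowed
(b) allowed
(c) allowed
(d) allowed
(e) forbidden (ΔL, ΔJ fail)
(f) forbidden (ΔL, ΔJ fail)
(g) allowed
(h) allowed
(i) allowed
Total allowed: 7 of 9.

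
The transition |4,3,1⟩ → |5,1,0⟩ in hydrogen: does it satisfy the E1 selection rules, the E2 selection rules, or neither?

E2

Δl = 1 − 3 = -2; l_i + l_f = 4.
Δm_l = -1.
E1 (Δl = ±1, |Δm_l| ≤ 1): not satisfied.
E2 (Δl = 0,±2, l_i+l_f ≥ 2, |Δm_l| ≤ 2): satisfied.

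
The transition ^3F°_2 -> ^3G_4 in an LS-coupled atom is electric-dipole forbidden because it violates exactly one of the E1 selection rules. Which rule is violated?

the ΔJ = 0, ±1 rule

Reading off the term symbols: S 1→1, L 3→4, J 2→4, parity odd→even.
Parity must change: odd → even — ✓.
ΔS = 0: S: 1 → 1 — ✓.
ΔL = 0, ±1 (not L=0↔0): L: 3 → 4, ΔL = +1 — ✓.
ΔJ = 0, ±1 (not J=0↔0): J: 2 → 4, ΔJ = +2 — ✗.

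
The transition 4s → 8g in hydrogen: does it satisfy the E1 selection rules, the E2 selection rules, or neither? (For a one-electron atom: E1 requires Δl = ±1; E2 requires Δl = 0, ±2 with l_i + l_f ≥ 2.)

Δl = 4 − 0 = +4; l_i + l_f = 4.
E1 (Δl = ±1): not satisfied.
E2 (Δl = 0,±2, l_i+l_f ≥ 2): not satisfied.

neither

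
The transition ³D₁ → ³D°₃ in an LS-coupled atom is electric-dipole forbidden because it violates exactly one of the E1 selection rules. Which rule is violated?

Initial level: S=1, L=2, J=1, parity even. Final level: S=1, L=2, J=3, parity odd.
Parity must change: even → odd — ✓.
ΔJ = 0, ±1 (not J=0↔0): J: 1 → 3, ΔJ = +2 — ✗.
ΔS = 0: S: 1 → 1 — ✓.
ΔL = 0, ±1 (not L=0↔0): L: 2 → 2, ΔL = +0 — ✓.

the ΔJ = 0, ±1 rule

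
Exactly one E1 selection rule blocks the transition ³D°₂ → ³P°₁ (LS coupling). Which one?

parity

Reading off the term symbols: S 1→1, L 2→1, J 2→1, parity odd→odd.
Parity must change: odd → odd — fails.
ΔS = 0: S: 1 → 1 — passes.
ΔL = 0, ±1 (not L=0↔0): L: 2 → 1, ΔL = -1 — passes.
ΔJ = 0, ±1 (not J=0↔0): J: 2 → 1, ΔJ = -1 — passes.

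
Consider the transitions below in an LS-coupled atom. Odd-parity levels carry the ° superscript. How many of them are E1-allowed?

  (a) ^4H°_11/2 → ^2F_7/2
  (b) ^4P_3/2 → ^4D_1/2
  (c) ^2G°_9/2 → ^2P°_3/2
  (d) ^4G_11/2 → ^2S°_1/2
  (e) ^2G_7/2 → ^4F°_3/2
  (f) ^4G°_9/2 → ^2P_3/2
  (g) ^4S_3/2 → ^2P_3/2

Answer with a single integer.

(a) forbidden (ΔS, ΔL, ΔJ fail)
(b) forbidden (parity fails)
(c) forbidden (parity, ΔL, ΔJ fail)
(d) forbidden (ΔS, ΔL, ΔJ fail)
(e) forbidden (ΔS, ΔJ fail)
(f) forbidden (ΔS, ΔL, ΔJ fail)
(g) forbidden (parity, ΔS fail)
Total allowed: 0 of 7.

0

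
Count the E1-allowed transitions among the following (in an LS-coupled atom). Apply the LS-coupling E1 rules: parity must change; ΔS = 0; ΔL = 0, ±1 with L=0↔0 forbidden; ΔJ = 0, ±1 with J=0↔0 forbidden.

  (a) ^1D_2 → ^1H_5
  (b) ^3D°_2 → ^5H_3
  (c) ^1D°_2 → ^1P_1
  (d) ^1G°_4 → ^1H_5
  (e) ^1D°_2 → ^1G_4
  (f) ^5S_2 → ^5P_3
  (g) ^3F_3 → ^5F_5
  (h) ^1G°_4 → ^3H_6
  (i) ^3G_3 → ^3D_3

(a) forbidden (parity, ΔL, ΔJ fail)
(b) forbidden (ΔS, ΔL fail)
(c) allowed
(d) allowed
(e) forbidden (ΔL, ΔJ fail)
(f) forbidden (parity fails)
(g) forbidden (parity, ΔS, ΔJ fail)
(h) forbidden (ΔS, ΔJ fail)
(i) forbidden (parity, ΔL fail)
Total allowed: 2 of 9.

2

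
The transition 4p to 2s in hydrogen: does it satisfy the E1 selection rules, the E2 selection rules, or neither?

Δl = 0 − 1 = -1; l_i + l_f = 1.
E1 (Δl = ±1): satisfied.
E2 (Δl = 0,±2, l_i+l_f ≥ 2): not satisfied.

E1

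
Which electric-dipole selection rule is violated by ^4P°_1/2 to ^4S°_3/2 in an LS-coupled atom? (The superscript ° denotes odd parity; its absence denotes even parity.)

ΔL = 0, ±1 (not L=0↔0): L: 1 → 0, ΔL = -1 — passes.
Parity must change: odd → odd — fails.
ΔJ = 0, ±1 (not J=0↔0): J: 1/2 → 3/2, ΔJ = +1 — passes.
ΔS = 0: S: 3/2 → 3/2 — passes.

parity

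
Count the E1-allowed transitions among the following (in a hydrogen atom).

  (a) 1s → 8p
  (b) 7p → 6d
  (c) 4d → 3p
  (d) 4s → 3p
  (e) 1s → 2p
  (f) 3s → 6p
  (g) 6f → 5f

(a) allowed
(b) allowed
(c) allowed
(d) allowed
(e) allowed
(f) allowed
(g) forbidden — Δl = +0 (E1 requires Δl = ±1)
Total allowed: 6 of 7.

6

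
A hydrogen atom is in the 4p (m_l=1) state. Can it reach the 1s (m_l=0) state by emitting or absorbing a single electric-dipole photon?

allowed

l: 1 → 0 (Δl = -1). Δl = ±1 satisfied.
m_l: 1 → 0 (Δm_l = -1). |Δm_l| ≤ 1 satisfied.
All E1 selection rules are satisfied.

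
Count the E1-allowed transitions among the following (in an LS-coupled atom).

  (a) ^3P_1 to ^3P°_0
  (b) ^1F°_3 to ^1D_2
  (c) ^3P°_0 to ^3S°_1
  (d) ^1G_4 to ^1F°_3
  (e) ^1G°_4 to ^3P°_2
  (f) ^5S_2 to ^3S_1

3

(a) allowed
(b) allowed
(c) forbidden (parity fails)
(d) allowed
(e) forbidden (parity, ΔS, ΔL, ΔJ fail)
(f) forbidden (parity, ΔS, ΔL fail)
Total allowed: 3 of 6.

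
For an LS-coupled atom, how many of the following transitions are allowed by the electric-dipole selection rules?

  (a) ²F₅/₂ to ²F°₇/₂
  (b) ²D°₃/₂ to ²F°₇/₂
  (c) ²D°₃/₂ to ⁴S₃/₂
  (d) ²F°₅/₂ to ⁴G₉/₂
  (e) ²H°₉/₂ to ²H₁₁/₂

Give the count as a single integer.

2

(a) allowed
(b) forbidden (parity, ΔJ fail)
(c) forbidden (ΔS, ΔL fail)
(d) forbidden (ΔS, ΔJ fail)
(e) allowed
Total allowed: 2 of 5.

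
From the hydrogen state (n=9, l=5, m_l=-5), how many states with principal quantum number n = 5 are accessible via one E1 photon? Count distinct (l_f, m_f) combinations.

1

E1 requires Δl = ±1, so l_f ∈ {4, 6}; with 0 ≤ l_f ≤ n_f−1 = 4, the allowed l_f values are {4}.
For l_f = 4: m_f ∈ {m_i−1, m_i, m_i+1} ∩ [−4, 4] = {-4} → 1 state.
Total: 1.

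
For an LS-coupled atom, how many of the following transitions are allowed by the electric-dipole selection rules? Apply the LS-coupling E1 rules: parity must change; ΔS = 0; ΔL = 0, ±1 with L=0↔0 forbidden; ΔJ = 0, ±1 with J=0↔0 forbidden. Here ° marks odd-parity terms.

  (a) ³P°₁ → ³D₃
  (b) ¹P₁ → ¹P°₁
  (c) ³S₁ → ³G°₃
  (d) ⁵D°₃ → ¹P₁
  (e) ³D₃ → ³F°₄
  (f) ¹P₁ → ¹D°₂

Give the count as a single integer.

(a) forbidden (ΔJ fails)
(b) allowed
(c) forbidden (ΔL, ΔJ fail)
(d) forbidden (ΔS, ΔJ fail)
(e) allowed
(f) allowed
Total allowed: 3 of 6.

3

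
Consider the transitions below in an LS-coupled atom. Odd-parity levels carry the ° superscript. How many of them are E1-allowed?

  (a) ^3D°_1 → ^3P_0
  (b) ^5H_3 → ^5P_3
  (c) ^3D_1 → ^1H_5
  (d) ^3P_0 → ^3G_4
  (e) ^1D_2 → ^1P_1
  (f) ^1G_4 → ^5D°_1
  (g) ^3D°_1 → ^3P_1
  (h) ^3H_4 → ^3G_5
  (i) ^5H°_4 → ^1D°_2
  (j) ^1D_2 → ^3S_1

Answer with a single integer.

(a) allowed
(b) forbidden (parity, ΔL fail)
(c) forbidden (parity, ΔS, ΔL, ΔJ fail)
(d) forbidden (parity, ΔL, ΔJ fail)
(e) forbidden (parity fails)
(f) forbidden (ΔS, ΔL, ΔJ fail)
(g) allowed
(h) forbidden (parity fails)
(i) forbidden (parity, ΔS, ΔL, ΔJ fail)
(j) forbidden (parity, ΔS, ΔL fail)
Total allowed: 2 of 10.

2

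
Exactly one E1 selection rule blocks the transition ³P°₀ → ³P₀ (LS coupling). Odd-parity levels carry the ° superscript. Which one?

Parity must change: odd → even — ok.
ΔS = 0: S: 1 → 1 — ok.
ΔL = 0, ±1 (not L=0↔0): L: 1 → 1, ΔL = +0 — ok.
ΔJ = 0, ±1 (not J=0↔0): J: 0 → 0, ΔJ = +0 — fails.

the J=0 ↔ J=0 exclusion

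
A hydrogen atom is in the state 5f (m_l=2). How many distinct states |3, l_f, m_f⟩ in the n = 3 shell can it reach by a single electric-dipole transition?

2

E1 requires Δl = ±1, so l_f ∈ {2, 4}; with 0 ≤ l_f ≤ n_f−1 = 2, the allowed l_f values are {2}.
For l_f = 2: m_f ∈ {m_i−1, m_i, m_i+1} ∩ [−2, 2] = {1, 2} → 2 states.
Total: 2.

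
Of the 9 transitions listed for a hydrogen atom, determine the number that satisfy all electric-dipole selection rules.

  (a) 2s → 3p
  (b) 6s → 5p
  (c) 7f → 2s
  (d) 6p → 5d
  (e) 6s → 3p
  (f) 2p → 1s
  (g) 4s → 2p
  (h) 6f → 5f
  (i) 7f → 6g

7

(a) allowed
(b) allowed
(c) forbidden — Δl = -3 (E1 requires Δl = ±1)
(d) allowed
(e) allowed
(f) allowed
(g) allowed
(h) forbidden — Δl = +0 (E1 requires Δl = ±1)
(i) allowed
Total allowed: 7 of 9.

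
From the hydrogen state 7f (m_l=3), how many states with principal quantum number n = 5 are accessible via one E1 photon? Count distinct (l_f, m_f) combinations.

4

E1 requires Δl = ±1, so l_f ∈ {2, 4}; with 0 ≤ l_f ≤ n_f−1 = 4, the allowed l_f values are {2, 4}.
For l_f = 2: m_f ∈ {m_i−1, m_i, m_i+1} ∩ [−2, 2] = {2} → 1 state.
For l_f = 4: m_f ∈ {m_i−1, m_i, m_i+1} ∩ [−4, 4] = {2, 3, 4} → 3 states.
Total: 4.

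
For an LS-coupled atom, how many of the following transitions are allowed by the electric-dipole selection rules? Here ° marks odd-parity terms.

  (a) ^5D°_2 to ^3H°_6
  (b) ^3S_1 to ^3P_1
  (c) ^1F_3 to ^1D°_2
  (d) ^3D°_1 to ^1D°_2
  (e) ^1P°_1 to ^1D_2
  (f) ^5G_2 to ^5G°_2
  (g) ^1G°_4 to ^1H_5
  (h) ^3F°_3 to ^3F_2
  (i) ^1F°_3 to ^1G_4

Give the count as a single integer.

(a) forbidden (parity, ΔS, ΔL, ΔJ fail)
(b) forbidden (parity fails)
(c) allowed
(d) forbidden (parity, ΔS fail)
(e) allowed
(f) allowed
(g) allowed
(h) allowed
(i) allowed
Total allowed: 6 of 9.

6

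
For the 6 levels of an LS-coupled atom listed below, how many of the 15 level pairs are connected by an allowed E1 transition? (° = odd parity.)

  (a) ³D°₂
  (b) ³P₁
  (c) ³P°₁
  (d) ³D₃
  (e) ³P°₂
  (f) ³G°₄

5

(a)–(b): allowed.
(a)–(c): forbidden (parity).
(a)–(d): allowed.
(a)–(e): forbidden (parity).
(a)–(f): forbidden (parity, ΔL, ΔJ).
(b)–(c): allowed.
(b)–(d): forbidden (parity, ΔJ).
(b)–(e): allowed.
(b)–(f): forbidden (ΔL, ΔJ).
(c)–(d): forbidden (ΔJ).
(c)–(e): forbidden (parity).
(c)–(f): forbidden (parity, ΔL, ΔJ).
(d)–(e): allowed.
(d)–(f): forbidden (ΔL).
(e)–(f): forbidden (parity, ΔL, ΔJ).
Allowed pairs: 5 of 15.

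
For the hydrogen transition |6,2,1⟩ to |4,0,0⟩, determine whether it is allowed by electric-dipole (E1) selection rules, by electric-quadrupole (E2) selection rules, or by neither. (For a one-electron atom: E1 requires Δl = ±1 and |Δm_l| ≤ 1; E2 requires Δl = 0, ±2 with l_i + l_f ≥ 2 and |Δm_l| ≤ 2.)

Δl = 0 − 2 = -2; l_i + l_f = 2.
Δm_l = -1.
E1 (Δl = ±1, |Δm_l| ≤ 1): not satisfied.
E2 (Δl = 0,±2, l_i+l_f ≥ 2, |Δm_l| ≤ 2): satisfied.

E2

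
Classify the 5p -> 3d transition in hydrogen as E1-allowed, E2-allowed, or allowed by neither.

Δl = 2 − 1 = +1; l_i + l_f = 3.
E1 (Δl = ±1): satisfied.
E2 (Δl = 0,±2, l_i+l_f ≥ 2): not satisfied.

E1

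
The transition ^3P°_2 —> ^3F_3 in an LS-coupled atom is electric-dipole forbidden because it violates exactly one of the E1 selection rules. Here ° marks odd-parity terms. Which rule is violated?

Initial level: S=1, L=1, J=2, parity odd. Final level: S=1, L=3, J=3, parity even.
Parity must change: odd → even — ok.
ΔS = 0: S: 1 → 1 — ok.
ΔL = 0, ±1 (not L=0↔0): L: 1 → 3, ΔL = +2 — fails.
ΔJ = 0, ±1 (not J=0↔0): J: 2 → 3, ΔJ = +1 — ok.

the ΔL = 0, ±1 rule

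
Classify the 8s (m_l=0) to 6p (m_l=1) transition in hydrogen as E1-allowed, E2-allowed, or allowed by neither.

Δl = 1 − 0 = +1; l_i + l_f = 1.
Δm_l = +1.
E1 (Δl = ±1, |Δm_l| ≤ 1): satisfied.
E2 (Δl = 0,±2, l_i+l_f ≥ 2, |Δm_l| ≤ 2): not satisfied.

E1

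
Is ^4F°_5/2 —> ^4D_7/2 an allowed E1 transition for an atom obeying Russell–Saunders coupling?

Initial level: S=3/2, L=3, J=5/2, parity odd. Final level: S=3/2, L=2, J=7/2, parity even.
Parity must change: odd → even — ok.
ΔS = 0: S: 3/2 → 3/2 — ok.
ΔL = 0, ±1 (not L=0↔0): L: 3 → 2, ΔL = -1 — ok.
ΔJ = 0, ±1 (not J=0↔0): J: 5/2 → 7/2, ΔJ = +1 — ok.
All four E1 rules are satisfied.

allowed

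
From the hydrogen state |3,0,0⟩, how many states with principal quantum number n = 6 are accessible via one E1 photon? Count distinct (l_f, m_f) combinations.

3

E1 requires Δl = ±1, so l_f ∈ {-1, 1}; with 0 ≤ l_f ≤ n_f−1 = 5, the allowed l_f values are {1}.
For l_f = 1: m_f ∈ {m_i−1, m_i, m_i+1} ∩ [−1, 1] = {-1, 0, 1} → 3 states.
Total: 3.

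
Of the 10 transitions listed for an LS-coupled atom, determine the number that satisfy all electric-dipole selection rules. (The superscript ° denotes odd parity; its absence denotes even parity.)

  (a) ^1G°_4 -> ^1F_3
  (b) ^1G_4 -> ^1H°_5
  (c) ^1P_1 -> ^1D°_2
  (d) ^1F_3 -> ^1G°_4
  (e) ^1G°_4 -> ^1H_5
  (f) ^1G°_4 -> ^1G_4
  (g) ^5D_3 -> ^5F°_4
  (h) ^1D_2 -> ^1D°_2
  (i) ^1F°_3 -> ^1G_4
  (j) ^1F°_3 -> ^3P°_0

(a) allowed
(b) allowed
(c) allowed
(d) allowed
(e) allowed
(f) allowed
(g) allowed
(h) allowed
(i) allowed
(j) forbidden (parity, ΔS, ΔL, ΔJ fail)
Total allowed: 9 of 10.

9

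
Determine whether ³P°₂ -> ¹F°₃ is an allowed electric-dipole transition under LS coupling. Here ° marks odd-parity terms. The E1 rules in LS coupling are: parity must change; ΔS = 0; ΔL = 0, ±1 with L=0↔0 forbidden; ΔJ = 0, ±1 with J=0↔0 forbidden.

ΔS = 0: S: 1 → 0 — violated.
ΔJ = 0, ±1 (not J=0↔0): J: 2 → 3, ΔJ = +1 — satisfied.
Parity must change: odd → odd — violated.
ΔL = 0, ±1 (not L=0↔0): L: 1 → 3, ΔL = +2 — violated.
Rule(s) violated: parity, ΔS, ΔL.

forbidden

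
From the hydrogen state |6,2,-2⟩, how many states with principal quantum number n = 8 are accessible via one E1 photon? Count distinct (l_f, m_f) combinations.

E1 requires Δl = ±1, so l_f ∈ {1, 3}; with 0 ≤ l_f ≤ n_f−1 = 7, the allowed l_f values are {1, 3}.
For l_f = 1: m_f ∈ {m_i−1, m_i, m_i+1} ∩ [−1, 1] = {-1} → 1 state.
For l_f = 3: m_f ∈ {m_i−1, m_i, m_i+1} ∩ [−3, 3] = {-3, -2, -1} → 3 states.
Total: 4.

4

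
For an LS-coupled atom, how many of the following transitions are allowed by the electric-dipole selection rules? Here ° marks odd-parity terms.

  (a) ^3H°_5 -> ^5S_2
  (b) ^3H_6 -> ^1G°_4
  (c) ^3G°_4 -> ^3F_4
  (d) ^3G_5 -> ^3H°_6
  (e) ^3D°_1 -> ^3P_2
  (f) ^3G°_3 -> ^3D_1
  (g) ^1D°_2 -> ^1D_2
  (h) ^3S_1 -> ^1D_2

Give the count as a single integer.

4

(a) forbidden (ΔS, ΔL, ΔJ fail)
(b) forbidden (ΔS, ΔJ fail)
(c) allowed
(d) allowed
(e) allowed
(f) forbidden (ΔL, ΔJ fail)
(g) allowed
(h) forbidden (parity, ΔS, ΔL fail)
Total allowed: 4 of 8.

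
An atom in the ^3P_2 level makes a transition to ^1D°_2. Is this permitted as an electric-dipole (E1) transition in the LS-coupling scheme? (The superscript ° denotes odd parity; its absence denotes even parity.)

Initial level: S=1, L=1, J=2, parity even. Final level: S=0, L=2, J=2, parity odd.
Parity must change: even → odd — ok.
ΔS = 0: S: 1 → 0 — fails.
ΔL = 0, ±1 (not L=0↔0): L: 1 → 2, ΔL = +1 — ok.
ΔJ = 0, ±1 (not J=0↔0): J: 2 → 2, ΔJ = +0 — ok.
Rule(s) violated: ΔS.

forbidden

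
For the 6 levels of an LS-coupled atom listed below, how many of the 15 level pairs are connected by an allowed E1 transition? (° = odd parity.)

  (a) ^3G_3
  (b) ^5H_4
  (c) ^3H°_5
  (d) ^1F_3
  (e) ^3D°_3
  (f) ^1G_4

(a)–(b): forbidden (parity, ΔS).
(a)–(c): forbidden (ΔJ).
(a)–(d): forbidden (parity, ΔS).
(a)–(e): forbidden (ΔL).
(a)–(f): forbidden (parity, ΔS).
(b)–(c): forbidden (ΔS).
(b)–(d): forbidden (parity, ΔS, ΔL).
(b)–(e): forbidden (ΔS, ΔL).
(b)–(f): forbidden (parity, ΔS).
(c)–(d): forbidden (ΔS, ΔL, ΔJ).
(c)–(e): forbidden (parity, ΔL, ΔJ).
(c)–(f): forbidden (ΔS).
(d)–(e): forbidden (ΔS).
(d)–(f): forbidden (parity).
(e)–(f): forbidden (ΔS, ΔL).
Allowed pairs: 0 of 15.

0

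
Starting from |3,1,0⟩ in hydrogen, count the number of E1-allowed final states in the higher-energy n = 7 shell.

4

E1 requires Δl = ±1, so l_f ∈ {0, 2}; with 0 ≤ l_f ≤ n_f−1 = 6, the allowed l_f values are {0, 2}.
For l_f = 0: m_f ∈ {m_i−1, m_i, m_i+1} ∩ [−0, 0] = {0} → 1 state.
For l_f = 2: m_f ∈ {m_i−1, m_i, m_i+1} ∩ [−2, 2] = {-1, 0, 1} → 3 states.
Total: 4.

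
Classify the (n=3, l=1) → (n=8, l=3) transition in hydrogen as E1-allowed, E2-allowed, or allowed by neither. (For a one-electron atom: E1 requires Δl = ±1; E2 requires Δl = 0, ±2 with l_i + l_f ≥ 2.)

E2

Δl = 3 − 1 = +2; l_i + l_f = 4.
E1 (Δl = ±1): not satisfied.
E2 (Δl = 0,±2, l_i+l_f ≥ 2): satisfied.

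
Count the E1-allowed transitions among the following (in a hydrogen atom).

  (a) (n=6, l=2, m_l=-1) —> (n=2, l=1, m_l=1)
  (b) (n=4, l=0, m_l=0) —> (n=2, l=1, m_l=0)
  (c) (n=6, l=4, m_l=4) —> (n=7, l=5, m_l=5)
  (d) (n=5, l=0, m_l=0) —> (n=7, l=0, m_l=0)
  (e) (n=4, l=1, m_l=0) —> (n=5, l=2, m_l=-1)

(a) forbidden — Δm_l = +2 (E1 requires Δm_l = 0, ±1)
(b) allowed
(c) allowed
(d) forbidden — Δl = +0 (E1 requires Δl = ±1)
(e) allowed
Total allowed: 3 of 5.

3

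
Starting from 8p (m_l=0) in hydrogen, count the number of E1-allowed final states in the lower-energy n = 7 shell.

E1 requires Δl = ±1, so l_f ∈ {0, 2}; with 0 ≤ l_f ≤ n_f−1 = 6, the allowed l_f values are {0, 2}.
For l_f = 0: m_f ∈ {m_i−1, m_i, m_i+1} ∩ [−0, 0] = {0} → 1 state.
For l_f = 2: m_f ∈ {m_i−1, m_i, m_i+1} ∩ [−2, 2] = {-1, 0, 1} → 3 states.
Total: 4.

4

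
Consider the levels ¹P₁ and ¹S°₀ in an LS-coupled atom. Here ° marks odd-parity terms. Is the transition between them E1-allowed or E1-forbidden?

Initial level: S=0, L=1, J=1, parity even. Final level: S=0, L=0, J=0, parity odd.
Parity must change: even → odd — passes.
ΔS = 0: S: 0 → 0 — passes.
ΔL = 0, ±1 (not L=0↔0): L: 1 → 0, ΔL = -1 — passes.
ΔJ = 0, ±1 (not J=0↔0): J: 1 → 0, ΔJ = -1 — passes.
All four E1 rules are satisfied.

allowed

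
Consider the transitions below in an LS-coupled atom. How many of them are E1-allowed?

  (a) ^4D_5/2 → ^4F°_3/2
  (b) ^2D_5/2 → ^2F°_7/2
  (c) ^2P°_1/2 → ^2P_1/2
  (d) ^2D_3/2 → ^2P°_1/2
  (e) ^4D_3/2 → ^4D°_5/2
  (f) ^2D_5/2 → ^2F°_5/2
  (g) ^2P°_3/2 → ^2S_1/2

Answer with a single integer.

(a) allowed
(b) allowed
(c) allowed
(d) allowed
(e) allowed
(f) allowed
(g) allowed
Total allowed: 7 of 7.

7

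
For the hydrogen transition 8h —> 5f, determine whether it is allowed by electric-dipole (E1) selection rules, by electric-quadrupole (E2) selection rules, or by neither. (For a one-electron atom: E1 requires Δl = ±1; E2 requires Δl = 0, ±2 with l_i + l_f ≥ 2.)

E2

Δl = 3 − 5 = -2; l_i + l_f = 8.
E1 (Δl = ±1): not satisfied.
E2 (Δl = 0,±2, l_i+l_f ≥ 2): satisfied.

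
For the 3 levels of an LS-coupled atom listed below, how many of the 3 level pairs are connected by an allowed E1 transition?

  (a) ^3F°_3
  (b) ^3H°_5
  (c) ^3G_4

2

(a)–(b): forbidden (parity, ΔL, ΔJ).
(a)–(c): allowed.
(b)–(c): allowed.
Allowed pairs: 2 of 3.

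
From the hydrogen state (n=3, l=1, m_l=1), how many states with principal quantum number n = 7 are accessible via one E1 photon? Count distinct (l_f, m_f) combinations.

4

E1 requires Δl = ±1, so l_f ∈ {0, 2}; with 0 ≤ l_f ≤ n_f−1 = 6, the allowed l_f values are {0, 2}.
For l_f = 0: m_f ∈ {m_i−1, m_i, m_i+1} ∩ [−0, 0] = {0} → 1 state.
For l_f = 2: m_f ∈ {m_i−1, m_i, m_i+1} ∩ [−2, 2] = {0, 1, 2} → 3 states.
Total: 4.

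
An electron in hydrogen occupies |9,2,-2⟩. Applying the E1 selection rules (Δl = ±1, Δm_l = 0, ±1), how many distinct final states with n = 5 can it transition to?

4

E1 requires Δl = ±1, so l_f ∈ {1, 3}; with 0 ≤ l_f ≤ n_f−1 = 4, the allowed l_f values are {1, 3}.
For l_f = 1: m_f ∈ {m_i−1, m_i, m_i+1} ∩ [−1, 1] = {-1} → 1 state.
For l_f = 3: m_f ∈ {m_i−1, m_i, m_i+1} ∩ [−3, 3] = {-3, -2, -1} → 3 states.
Total: 4.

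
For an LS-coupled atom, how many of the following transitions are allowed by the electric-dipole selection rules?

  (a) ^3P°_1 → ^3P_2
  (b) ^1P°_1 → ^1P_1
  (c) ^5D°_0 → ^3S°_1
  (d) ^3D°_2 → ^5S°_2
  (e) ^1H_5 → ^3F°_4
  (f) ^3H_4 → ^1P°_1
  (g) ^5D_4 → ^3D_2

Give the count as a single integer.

(a) allowed
(b) allowed
(c) forbidden (parity, ΔS, ΔL fail)
(d) forbidden (parity, ΔS, ΔL fail)
(e) forbidden (ΔS, ΔL fail)
(f) forbidden (ΔS, ΔL, ΔJ fail)
(g) forbidden (parity, ΔS, ΔJ fail)
Total allowed: 2 of 7.

2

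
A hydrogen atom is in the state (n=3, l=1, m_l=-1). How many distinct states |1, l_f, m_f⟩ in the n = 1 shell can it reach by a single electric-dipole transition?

1

E1 requires Δl = ±1, so l_f ∈ {0, 2}; with 0 ≤ l_f ≤ n_f−1 = 0, the allowed l_f values are {0}.
For l_f = 0: m_f ∈ {m_i−1, m_i, m_i+1} ∩ [−0, 0] = {0} → 1 state.
Total: 1.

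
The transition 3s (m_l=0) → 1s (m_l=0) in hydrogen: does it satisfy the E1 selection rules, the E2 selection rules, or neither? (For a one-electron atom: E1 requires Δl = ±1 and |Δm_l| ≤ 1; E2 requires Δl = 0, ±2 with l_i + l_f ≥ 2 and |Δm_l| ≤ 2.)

Δl = 0 − 0 = +0; l_i + l_f = 0.
Δm_l = +0.
E1 (Δl = ±1, |Δm_l| ≤ 1): not satisfied.
E2 (Δl = 0,±2, l_i+l_f ≥ 2, |Δm_l| ≤ 2): not satisfied.

neither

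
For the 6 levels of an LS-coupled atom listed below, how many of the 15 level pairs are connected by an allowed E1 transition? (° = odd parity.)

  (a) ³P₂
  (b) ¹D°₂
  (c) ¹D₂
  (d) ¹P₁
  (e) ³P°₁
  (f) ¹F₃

4

(a)–(b): forbidden (ΔS).
(a)–(c): forbidden (parity, ΔS).
(a)–(d): forbidden (parity, ΔS).
(a)–(e): allowed.
(a)–(f): forbidden (parity, ΔS, ΔL).
(b)–(c): allowed.
(b)–(d): allowed.
(b)–(e): forbidden (parity, ΔS).
(b)–(f): allowed.
(c)–(d): forbidden (parity).
(c)–(e): forbidden (ΔS).
(c)–(f): forbidden (parity).
(d)–(e): forbidden (ΔS).
(d)–(f): forbidden (parity, ΔL, ΔJ).
(e)–(f): forbidden (ΔS, ΔL, ΔJ).
Allowed pairs: 4 of 15.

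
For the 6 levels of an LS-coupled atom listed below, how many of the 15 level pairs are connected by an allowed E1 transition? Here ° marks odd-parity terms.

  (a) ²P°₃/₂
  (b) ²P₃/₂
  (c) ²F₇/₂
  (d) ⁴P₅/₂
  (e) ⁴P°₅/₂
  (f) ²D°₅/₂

4

(a)–(b): allowed.
(a)–(c): forbidden (ΔL, ΔJ).
(a)–(d): forbidden (ΔS).
(a)–(e): forbidden (parity, ΔS).
(a)–(f): forbidden (parity).
(b)–(c): forbidden (parity, ΔL, ΔJ).
(b)–(d): forbidden (parity, ΔS).
(b)–(e): forbidden (ΔS).
(b)–(f): allowed.
(c)–(d): forbidden (parity, ΔS, ΔL).
(c)–(e): forbidden (ΔS, ΔL).
(c)–(f): allowed.
(d)–(e): allowed.
(d)–(f): forbidden (ΔS).
(e)–(f): forbidden (parity, ΔS).
Allowed pairs: 4 of 15.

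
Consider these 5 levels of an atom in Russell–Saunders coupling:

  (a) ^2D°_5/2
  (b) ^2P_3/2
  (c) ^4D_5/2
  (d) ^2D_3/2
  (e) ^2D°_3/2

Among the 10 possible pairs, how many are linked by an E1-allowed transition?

4

(a)–(b): allowed.
(a)–(c): forbidden (ΔS).
(a)–(d): allowed.
(a)–(e): forbidden (parity).
(b)–(c): forbidden (parity, ΔS).
(b)–(d): forbidden (parity).
(b)–(e): allowed.
(c)–(d): forbidden (parity, ΔS).
(c)–(e): forbidden (ΔS).
(d)–(e): allowed.
Allowed pairs: 4 of 10.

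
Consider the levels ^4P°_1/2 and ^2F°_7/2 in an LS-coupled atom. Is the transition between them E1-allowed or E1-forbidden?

forbidden

Reading off the term symbols: S 3/2→1/2, L 1→3, J 1/2→7/2, parity odd→odd.
Parity must change: odd → odd — ✗.
ΔS = 0: S: 3/2 → 1/2 — ✗.
ΔL = 0, ±1 (not L=0↔0): L: 1 → 3, ΔL = +2 — ✗.
ΔJ = 0, ±1 (not J=0↔0): J: 1/2 → 7/2, ΔJ = +3 — ✗.
Rule(s) violated: parity, ΔS, ΔL, ΔJ.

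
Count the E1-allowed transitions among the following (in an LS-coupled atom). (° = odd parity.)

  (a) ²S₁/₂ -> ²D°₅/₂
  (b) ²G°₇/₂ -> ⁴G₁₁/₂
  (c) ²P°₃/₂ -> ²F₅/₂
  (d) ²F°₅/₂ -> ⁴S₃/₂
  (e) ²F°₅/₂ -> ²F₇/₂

1

(a) forbidden (ΔL, ΔJ fail)
(b) forbidden (ΔS, ΔJ fail)
(c) forbidden (ΔL fails)
(d) forbidden (ΔS, ΔL fail)
(e) allowed
Total allowed: 1 of 5.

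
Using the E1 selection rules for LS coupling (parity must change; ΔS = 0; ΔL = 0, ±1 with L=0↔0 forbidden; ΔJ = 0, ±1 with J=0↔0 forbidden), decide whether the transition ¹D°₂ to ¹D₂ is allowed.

allowed

ΔS = 0: S: 0 → 0 — passes.
Parity must change: odd → even — passes.
ΔL = 0, ±1 (not L=0↔0): L: 2 → 2, ΔL = +0 — passes.
ΔJ = 0, ±1 (not J=0↔0): J: 2 → 2, ΔJ = +0 — passes.
All four E1 rules are satisfied.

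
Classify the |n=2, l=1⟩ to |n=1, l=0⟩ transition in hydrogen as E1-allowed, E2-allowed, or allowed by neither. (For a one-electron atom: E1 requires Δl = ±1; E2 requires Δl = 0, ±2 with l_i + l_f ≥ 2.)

E1

Δl = 0 − 1 = -1; l_i + l_f = 1.
E1 (Δl = ±1): satisfied.
E2 (Δl = 0,±2, l_i+l_f ≥ 2): not satisfied.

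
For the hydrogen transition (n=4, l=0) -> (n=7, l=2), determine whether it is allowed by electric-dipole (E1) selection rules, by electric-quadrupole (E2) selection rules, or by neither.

Δl = 2 − 0 = +2; l_i + l_f = 2.
E1 (Δl = ±1): not satisfied.
E2 (Δl = 0,±2, l_i+l_f ≥ 2): satisfied.

E2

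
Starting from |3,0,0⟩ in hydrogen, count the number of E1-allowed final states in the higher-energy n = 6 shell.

E1 requires Δl = ±1, so l_f ∈ {-1, 1}; with 0 ≤ l_f ≤ n_f−1 = 5, the allowed l_f values are {1}.
For l_f = 1: m_f ∈ {m_i−1, m_i, m_i+1} ∩ [−1, 1] = {-1, 0, 1} → 3 states.
Total: 3.

3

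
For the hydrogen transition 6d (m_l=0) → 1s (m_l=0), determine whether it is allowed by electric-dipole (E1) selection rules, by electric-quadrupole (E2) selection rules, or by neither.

E2

Δl = 0 − 2 = -2; l_i + l_f = 2.
Δm_l = +0.
E1 (Δl = ±1, |Δm_l| ≤ 1): not satisfied.
E2 (Δl = 0,±2, l_i+l_f ≥ 2, |Δm_l| ≤ 2): satisfied.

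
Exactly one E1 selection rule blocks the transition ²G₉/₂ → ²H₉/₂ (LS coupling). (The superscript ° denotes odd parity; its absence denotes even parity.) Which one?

Initial level: S=1/2, L=4, J=9/2, parity even. Final level: S=1/2, L=5, J=9/2, parity even.
ΔL = 0, ±1 (not L=0↔0): L: 4 → 5, ΔL = +1 — ok.
ΔJ = 0, ±1 (not J=0↔0): J: 9/2 → 9/2, ΔJ = +0 — ok.
ΔS = 0: S: 1/2 → 1/2 — ok.
Parity must change: even → even — fails.

parity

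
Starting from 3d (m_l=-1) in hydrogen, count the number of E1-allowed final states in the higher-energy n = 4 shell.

E1 requires Δl = ±1, so l_f ∈ {1, 3}; with 0 ≤ l_f ≤ n_f−1 = 3, the allowed l_f values are {1, 3}.
For l_f = 1: m_f ∈ {m_i−1, m_i, m_i+1} ∩ [−1, 1] = {-1, 0} → 2 states.
For l_f = 3: m_f ∈ {m_i−1, m_i, m_i+1} ∩ [−3, 3] = {-2, -1, 0} → 3 states.
Total: 5.

5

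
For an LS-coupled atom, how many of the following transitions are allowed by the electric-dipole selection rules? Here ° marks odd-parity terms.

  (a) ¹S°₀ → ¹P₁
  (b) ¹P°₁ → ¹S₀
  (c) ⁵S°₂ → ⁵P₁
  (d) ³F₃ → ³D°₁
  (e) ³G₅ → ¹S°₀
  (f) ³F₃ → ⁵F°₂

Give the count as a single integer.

(a) allowed
(b) allowed
(c) allowed
(d) forbidden (ΔJ fails)
(e) forbidden (ΔS, ΔL, ΔJ fail)
(f) forbidden (ΔS fails)
Total allowed: 3 of 6.

3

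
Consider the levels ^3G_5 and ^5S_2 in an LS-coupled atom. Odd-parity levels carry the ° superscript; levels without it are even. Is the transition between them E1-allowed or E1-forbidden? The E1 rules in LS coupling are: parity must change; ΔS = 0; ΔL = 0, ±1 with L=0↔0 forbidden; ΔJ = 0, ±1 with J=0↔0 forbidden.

forbidden

ΔL = 0, ±1 (not L=0↔0): L: 4 → 0, ΔL = -4 — fails.
ΔS = 0: S: 1 → 2 — fails.
Parity must change: even → even — fails.
ΔJ = 0, ±1 (not J=0↔0): J: 5 → 2, ΔJ = -3 — fails.
Rule(s) violated: parity, ΔS, ΔL, ΔJ.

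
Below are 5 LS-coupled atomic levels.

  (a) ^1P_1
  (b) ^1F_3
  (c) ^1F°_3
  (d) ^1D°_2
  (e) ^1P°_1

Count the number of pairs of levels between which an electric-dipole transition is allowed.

4

(a)–(b): forbidden (parity, ΔL, ΔJ).
(a)–(c): forbidden (ΔL, ΔJ).
(a)–(d): allowed.
(a)–(e): allowed.
(b)–(c): allowed.
(b)–(d): allowed.
(b)–(e): forbidden (ΔL, ΔJ).
(c)–(d): forbidden (parity).
(c)–(e): forbidden (parity, ΔL, ΔJ).
(d)–(e): forbidden (parity).
Allowed pairs: 4 of 10.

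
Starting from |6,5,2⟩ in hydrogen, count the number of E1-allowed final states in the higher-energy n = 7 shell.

6

E1 requires Δl = ±1, so l_f ∈ {4, 6}; with 0 ≤ l_f ≤ n_f−1 = 6, the allowed l_f values are {4, 6}.
For l_f = 4: m_f ∈ {m_i−1, m_i, m_i+1} ∩ [−4, 4] = {1, 2, 3} → 3 states.
For l_f = 6: m_f ∈ {m_i−1, m_i, m_i+1} ∩ [−6, 6] = {1, 2, 3} → 3 states.
Total: 6.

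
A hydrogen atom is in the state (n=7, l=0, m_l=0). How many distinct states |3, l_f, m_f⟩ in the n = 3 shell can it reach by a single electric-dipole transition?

E1 requires Δl = ±1, so l_f ∈ {-1, 1}; with 0 ≤ l_f ≤ n_f−1 = 2, the allowed l_f values are {1}.
For l_f = 1: m_f ∈ {m_i−1, m_i, m_i+1} ∩ [−1, 1] = {-1, 0, 1} → 3 states.
Total: 3.

3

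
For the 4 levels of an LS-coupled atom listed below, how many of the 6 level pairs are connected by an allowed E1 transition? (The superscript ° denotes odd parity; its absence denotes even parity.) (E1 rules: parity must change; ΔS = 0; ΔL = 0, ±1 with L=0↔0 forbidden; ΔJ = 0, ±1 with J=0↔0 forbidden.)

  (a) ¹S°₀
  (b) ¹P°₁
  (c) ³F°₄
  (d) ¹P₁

2

(a)–(b): forbidden (parity).
(a)–(c): forbidden (parity, ΔS, ΔL, ΔJ).
(a)–(d): allowed.
(b)–(c): forbidden (parity, ΔS, ΔL, ΔJ).
(b)–(d): allowed.
(c)–(d): forbidden (ΔS, ΔL, ΔJ).
Allowed pairs: 2 of 6.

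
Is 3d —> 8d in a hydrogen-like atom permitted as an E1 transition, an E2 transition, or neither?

E2

Δl = 2 − 2 = +0; l_i + l_f = 4.
E1 (Δl = ±1): not satisfied.
E2 (Δl = 0,±2, l_i+l_f ≥ 2): satisfied.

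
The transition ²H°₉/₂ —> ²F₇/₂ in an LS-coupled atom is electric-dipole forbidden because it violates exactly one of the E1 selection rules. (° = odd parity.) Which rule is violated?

Initial level: S=1/2, L=5, J=9/2, parity odd. Final level: S=1/2, L=3, J=7/2, parity even.
Parity must change: odd → even — passes.
ΔS = 0: S: 1/2 → 1/2 — passes.
ΔL = 0, ±1 (not L=0↔0): L: 5 → 3, ΔL = -2 — fails.
ΔJ = 0, ±1 (not J=0↔0): J: 9/2 → 7/2, ΔJ = -1 — passes.

the ΔL = 0, ±1 rule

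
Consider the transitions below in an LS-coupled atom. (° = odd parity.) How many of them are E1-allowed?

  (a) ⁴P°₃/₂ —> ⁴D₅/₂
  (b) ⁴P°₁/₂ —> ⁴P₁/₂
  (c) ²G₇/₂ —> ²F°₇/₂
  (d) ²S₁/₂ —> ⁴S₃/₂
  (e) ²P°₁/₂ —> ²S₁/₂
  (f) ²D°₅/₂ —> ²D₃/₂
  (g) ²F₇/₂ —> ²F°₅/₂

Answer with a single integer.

6

(a) allowed
(b) allowed
(c) allowed
(d) forbidden (parity, ΔS, ΔL fail)
(e) allowed
(f) allowed
(g) allowed
Total allowed: 6 of 7.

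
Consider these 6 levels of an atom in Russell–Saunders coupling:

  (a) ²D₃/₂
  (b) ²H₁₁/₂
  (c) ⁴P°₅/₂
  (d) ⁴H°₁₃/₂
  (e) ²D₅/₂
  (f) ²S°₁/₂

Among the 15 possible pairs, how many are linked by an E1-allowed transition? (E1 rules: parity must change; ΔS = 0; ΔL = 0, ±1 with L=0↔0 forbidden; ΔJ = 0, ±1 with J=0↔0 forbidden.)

0

(a)–(b): forbidden (parity, ΔL, ΔJ).
(a)–(c): forbidden (ΔS).
(a)–(d): forbidden (ΔS, ΔL, ΔJ).
(a)–(e): forbidden (parity).
(a)–(f): forbidden (ΔL).
(b)–(c): forbidden (ΔS, ΔL, ΔJ).
(b)–(d): forbidden (ΔS).
(b)–(e): forbidden (parity, ΔL, ΔJ).
(b)–(f): forbidden (ΔL, ΔJ).
(c)–(d): forbidden (parity, ΔL, ΔJ).
(c)–(e): forbidden (ΔS).
(c)–(f): forbidden (parity, ΔS, ΔJ).
(d)–(e): forbidden (ΔS, ΔL, ΔJ).
(d)–(f): forbidden (parity, ΔS, ΔL, ΔJ).
(e)–(f): forbidden (ΔL, ΔJ).
Allowed pairs: 0 of 15.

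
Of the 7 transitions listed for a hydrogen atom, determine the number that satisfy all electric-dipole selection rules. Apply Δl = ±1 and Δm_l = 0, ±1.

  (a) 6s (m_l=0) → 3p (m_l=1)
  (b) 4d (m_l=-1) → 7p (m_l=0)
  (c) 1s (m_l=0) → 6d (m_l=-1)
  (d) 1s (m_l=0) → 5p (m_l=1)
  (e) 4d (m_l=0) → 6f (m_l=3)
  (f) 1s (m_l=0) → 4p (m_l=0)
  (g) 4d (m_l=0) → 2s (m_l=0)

(a) allowed
(b) allowed
(c) forbidden — Δl = +2 (E1 requires Δl = ±1)
(d) allowed
(e) forbidden — Δm_l = +3 (E1 requires Δm_l = 0, ±1)
(f) allowed
(g) forbidden — Δl = -2 (E1 requires Δl = ±1)
Total allowed: 4 of 7.

4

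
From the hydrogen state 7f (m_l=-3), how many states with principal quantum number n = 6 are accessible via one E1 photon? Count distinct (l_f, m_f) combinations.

4

E1 requires Δl = ±1, so l_f ∈ {2, 4}; with 0 ≤ l_f ≤ n_f−1 = 5, the allowed l_f values are {2, 4}.
For l_f = 2: m_f ∈ {m_i−1, m_i, m_i+1} ∩ [−2, 2] = {-2} → 1 state.
For l_f = 4: m_f ∈ {m_i−1, m_i, m_i+1} ∩ [−4, 4] = {-4, -3, -2} → 3 states.
Total: 4.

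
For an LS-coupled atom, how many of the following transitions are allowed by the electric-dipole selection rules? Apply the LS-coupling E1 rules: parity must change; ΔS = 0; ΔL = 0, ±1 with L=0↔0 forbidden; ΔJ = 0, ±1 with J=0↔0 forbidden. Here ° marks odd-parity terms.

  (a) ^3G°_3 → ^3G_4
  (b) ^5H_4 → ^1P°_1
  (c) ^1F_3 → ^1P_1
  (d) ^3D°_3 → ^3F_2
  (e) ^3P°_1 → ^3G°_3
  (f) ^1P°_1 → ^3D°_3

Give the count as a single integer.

(a) allowed
(b) forbidden (ΔS, ΔL, ΔJ fail)
(c) forbidden (parity, ΔL, ΔJ fail)
(d) allowed
(e) forbidden (parity, ΔL, ΔJ fail)
(f) forbidden (parity, ΔS, ΔJ fail)
Total allowed: 2 of 6.

2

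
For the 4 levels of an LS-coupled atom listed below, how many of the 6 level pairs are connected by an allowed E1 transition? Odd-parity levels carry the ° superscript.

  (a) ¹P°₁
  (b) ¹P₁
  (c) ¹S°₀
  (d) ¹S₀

3

(a)–(b): allowed.
(a)–(c): forbidden (parity).
(a)–(d): allowed.
(b)–(c): allowed.
(b)–(d): forbidden (parity).
(c)–(d): forbidden (ΔL, ΔJ).
Allowed pairs: 3 of 6.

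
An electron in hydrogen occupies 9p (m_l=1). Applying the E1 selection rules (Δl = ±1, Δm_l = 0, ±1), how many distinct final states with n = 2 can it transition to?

E1 requires Δl = ±1, so l_f ∈ {0, 2}; with 0 ≤ l_f ≤ n_f−1 = 1, the allowed l_f values are {0}.
For l_f = 0: m_f ∈ {m_i−1, m_i, m_i+1} ∩ [−0, 0] = {0} → 1 state.
Total: 1.

1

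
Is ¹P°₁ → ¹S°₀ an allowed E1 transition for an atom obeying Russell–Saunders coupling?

Reading off the term symbols: S 0→0, L 1→0, J 1→0, parity odd→odd.
Parity must change: odd → odd — violated.
ΔS = 0: S: 0 → 0 — satisfied.
ΔL = 0, ±1 (not L=0↔0): L: 1 → 0, ΔL = -1 — satisfied.
ΔJ = 0, ±1 (not J=0↔0): J: 1 → 0, ΔJ = -1 — satisfied.
Rule(s) violated: parity.

forbidden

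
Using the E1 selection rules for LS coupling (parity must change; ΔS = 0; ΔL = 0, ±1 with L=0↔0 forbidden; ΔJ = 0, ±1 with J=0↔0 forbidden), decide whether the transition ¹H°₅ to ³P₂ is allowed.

Initial level: S=0, L=5, J=5, parity odd. Final level: S=1, L=1, J=2, parity even.
ΔS = 0: S: 0 → 1 — fails.
Parity must change: odd → even — ok.
ΔJ = 0, ±1 (not J=0↔0): J: 5 → 2, ΔJ = -3 — fails.
ΔL = 0, ±1 (not L=0↔0): L: 5 → 1, ΔL = -4 — fails.
Rule(s) violated: ΔS, ΔL, ΔJ.

forbidden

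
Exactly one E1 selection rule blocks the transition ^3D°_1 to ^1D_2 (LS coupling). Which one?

Parity must change: odd → even — satisfied.
ΔS = 0: S: 1 → 0 — violated.
ΔL = 0, ±1 (not L=0↔0): L: 2 → 2, ΔL = +0 — satisfied.
ΔJ = 0, ±1 (not J=0↔0): J: 1 → 2, ΔJ = +1 — satisfied.

the ΔS = 0 rule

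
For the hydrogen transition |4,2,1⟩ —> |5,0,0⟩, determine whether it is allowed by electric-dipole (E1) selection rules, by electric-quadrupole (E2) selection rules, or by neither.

E2

Δl = 0 − 2 = -2; l_i + l_f = 2.
Δm_l = -1.
E1 (Δl = ±1, |Δm_l| ≤ 1): not satisfied.
E2 (Δl = 0,±2, l_i+l_f ≥ 2, |Δm_l| ≤ 2): satisfied.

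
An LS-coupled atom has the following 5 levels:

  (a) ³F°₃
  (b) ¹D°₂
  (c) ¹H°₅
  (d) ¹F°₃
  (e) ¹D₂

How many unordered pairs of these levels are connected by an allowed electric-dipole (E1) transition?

2

(a)–(b): forbidden (parity, ΔS).
(a)–(c): forbidden (parity, ΔS, ΔL, ΔJ).
(a)–(d): forbidden (parity, ΔS).
(a)–(e): forbidden (ΔS).
(b)–(c): forbidden (parity, ΔL, ΔJ).
(b)–(d): forbidden (parity).
(b)–(e): allowed.
(c)–(d): forbidden (parity, ΔL, ΔJ).
(c)–(e): forbidden (ΔL, ΔJ).
(d)–(e): allowed.
Allowed pairs: 2 of 10.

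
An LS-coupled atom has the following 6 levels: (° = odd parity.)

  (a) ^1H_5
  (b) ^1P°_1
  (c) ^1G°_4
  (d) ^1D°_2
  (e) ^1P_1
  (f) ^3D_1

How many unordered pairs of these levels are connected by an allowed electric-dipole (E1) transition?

(a)–(b): forbidden (ΔL, ΔJ).
(a)–(c): allowed.
(a)–(d): forbidden (ΔL, ΔJ).
(a)–(e): forbidden (parity, ΔL, ΔJ).
(a)–(f): forbidden (parity, ΔS, ΔL, ΔJ).
(b)–(c): forbidden (parity, ΔL, ΔJ).
(b)–(d): forbidden (parity).
(b)–(e): allowed.
(b)–(f): forbidden (ΔS).
(c)–(d): forbidden (parity, ΔL, ΔJ).
(c)–(e): forbidden (ΔL, ΔJ).
(c)–(f): forbidden (ΔS, ΔL, ΔJ).
(d)–(e): allowed.
(d)–(f): forbidden (ΔS).
(e)–(f): forbidden (parity, ΔS).
Allowed pairs: 3 of 15.

3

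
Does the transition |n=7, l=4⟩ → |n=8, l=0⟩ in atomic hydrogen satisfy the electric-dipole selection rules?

forbidden

l: 4 → 0 (Δl = -4). Δl = ±1 violated.
The transition is electric-dipole forbidden.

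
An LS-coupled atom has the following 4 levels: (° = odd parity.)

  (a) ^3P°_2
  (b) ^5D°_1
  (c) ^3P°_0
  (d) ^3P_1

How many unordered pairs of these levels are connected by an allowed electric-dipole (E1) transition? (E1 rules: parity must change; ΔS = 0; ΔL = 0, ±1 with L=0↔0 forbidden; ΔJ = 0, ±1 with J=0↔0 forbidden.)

(a)–(b): forbidden (parity, ΔS).
(a)–(c): forbidden (parity, ΔJ).
(a)–(d): allowed.
(b)–(c): forbidden (parity, ΔS).
(b)–(d): forbidden (ΔS).
(c)–(d): allowed.
Allowed pairs: 2 of 6.

2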